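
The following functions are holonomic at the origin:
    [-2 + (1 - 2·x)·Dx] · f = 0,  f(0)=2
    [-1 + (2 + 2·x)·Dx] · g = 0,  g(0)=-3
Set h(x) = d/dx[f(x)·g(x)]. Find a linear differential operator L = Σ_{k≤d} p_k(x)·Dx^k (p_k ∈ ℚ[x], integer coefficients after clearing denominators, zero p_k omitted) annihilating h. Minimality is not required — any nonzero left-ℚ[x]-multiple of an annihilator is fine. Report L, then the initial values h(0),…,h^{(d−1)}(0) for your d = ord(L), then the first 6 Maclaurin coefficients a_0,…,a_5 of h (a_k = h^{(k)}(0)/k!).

L = (39 + 60·x + 12·x^2) + (-10 + 6·x + 24·x^2 + 8·x^3)·Dx  (order 1).
h: a_k = -15, -117/2, -1413/8, -7521/16, -150525/128, -722331/256, …
ICs: h(0) = -15.

f: a_k = 2, 4, 8, 16, 32, 64, …
g: a_k = -3, -3/2, 3/8, -3/16, 15/128, -21/256, …
Sym-product of L_f,L_g gives L₀ (≤ ord 1).
h₀' ⇒ L via d/dx closure of L₀.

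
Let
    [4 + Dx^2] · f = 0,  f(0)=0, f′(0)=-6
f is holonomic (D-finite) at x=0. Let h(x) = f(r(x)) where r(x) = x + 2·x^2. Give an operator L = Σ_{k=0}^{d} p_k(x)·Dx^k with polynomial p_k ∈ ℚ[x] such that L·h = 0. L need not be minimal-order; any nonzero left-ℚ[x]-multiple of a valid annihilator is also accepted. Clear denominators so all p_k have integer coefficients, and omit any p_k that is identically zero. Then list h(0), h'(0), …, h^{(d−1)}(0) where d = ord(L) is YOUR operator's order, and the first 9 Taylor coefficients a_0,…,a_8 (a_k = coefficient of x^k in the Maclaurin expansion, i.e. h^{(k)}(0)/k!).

L = (4 + 48·x + 192·x^2 + 256·x^3) - 4·Dx + (1 + 4·x)·Dx^2  (order 2).
h: a_k = 0, -6, -12, 4, 24, 236/5, 24, -3352/105, -944/15, …
ICs: h(0) = 0, h′(0) = -6.

f: a_k = 0, -6, 0, 4, 0, -4/5, 0, 8/105, 0, …
L₀ from L_f via x↦r, Dx↦r'^{-1}Dx.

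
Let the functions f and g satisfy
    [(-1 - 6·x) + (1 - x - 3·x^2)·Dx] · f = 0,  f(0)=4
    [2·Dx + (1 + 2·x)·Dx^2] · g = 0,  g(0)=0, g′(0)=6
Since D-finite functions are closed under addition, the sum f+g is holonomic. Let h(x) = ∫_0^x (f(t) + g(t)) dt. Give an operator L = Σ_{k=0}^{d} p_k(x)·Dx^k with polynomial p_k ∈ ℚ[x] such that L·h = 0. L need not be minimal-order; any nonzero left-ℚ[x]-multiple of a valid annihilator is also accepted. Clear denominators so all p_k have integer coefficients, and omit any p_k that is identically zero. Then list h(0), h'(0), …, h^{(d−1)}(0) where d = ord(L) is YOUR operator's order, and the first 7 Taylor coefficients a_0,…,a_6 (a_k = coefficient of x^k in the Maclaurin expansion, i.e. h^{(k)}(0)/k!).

L = (74 + 412·x + 948·x^2 + 864·x^3 + 648·x^4)·Dx^2 + (17 + 212·x + 890·x^2 + 1644·x^3 + 1764·x^4 + 1080·x^5)·Dx^3 + (-5 - 27·x - 33·x^2 + 68·x^3 + 276·x^4 + 396·x^5 + 216·x^6)·Dx^4  (order 4).
h: a_k = 0, 4, 5, 10/3, 9, 64/5, 448/15, …
ICs: h(0) = 0, h′(0) = 4, h′′(0) = 10, h′′′(0) = 20.

f: a_k = 4, 4, 16, 28, 76, 160, 388, …
g: a_k = 0, 6, -6, 8, -12, 96/5, -32, …
L₀ := lclm(L_f,L_g); ord L₀ ≤ 1+2.
h=∫₀ˣh₀: take L = L₀·Dx.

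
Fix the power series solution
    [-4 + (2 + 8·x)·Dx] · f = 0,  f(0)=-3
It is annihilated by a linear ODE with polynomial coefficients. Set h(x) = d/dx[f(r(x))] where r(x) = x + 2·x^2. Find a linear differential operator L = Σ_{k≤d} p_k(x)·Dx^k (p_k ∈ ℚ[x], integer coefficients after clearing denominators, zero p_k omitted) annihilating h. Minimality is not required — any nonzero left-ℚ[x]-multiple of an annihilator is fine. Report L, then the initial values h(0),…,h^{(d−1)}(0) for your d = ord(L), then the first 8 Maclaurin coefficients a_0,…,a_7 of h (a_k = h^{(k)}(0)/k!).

f: a_k = -3, -6, 6, -12, 30, -84, 252, -792, …
L₀ from L_f via x↦r, Dx↦r'^{-1}Dx.
h₀' ⇒ L via d/dx closure of L₀.
L = 2 + (-1 - 8·x - 24·x^2 - 32·x^3)·Dx  (order 1).
h: a_k = -6, -12, 36, -72, 60, 216, -1176, 2928, …
ICs: h(0) = -6.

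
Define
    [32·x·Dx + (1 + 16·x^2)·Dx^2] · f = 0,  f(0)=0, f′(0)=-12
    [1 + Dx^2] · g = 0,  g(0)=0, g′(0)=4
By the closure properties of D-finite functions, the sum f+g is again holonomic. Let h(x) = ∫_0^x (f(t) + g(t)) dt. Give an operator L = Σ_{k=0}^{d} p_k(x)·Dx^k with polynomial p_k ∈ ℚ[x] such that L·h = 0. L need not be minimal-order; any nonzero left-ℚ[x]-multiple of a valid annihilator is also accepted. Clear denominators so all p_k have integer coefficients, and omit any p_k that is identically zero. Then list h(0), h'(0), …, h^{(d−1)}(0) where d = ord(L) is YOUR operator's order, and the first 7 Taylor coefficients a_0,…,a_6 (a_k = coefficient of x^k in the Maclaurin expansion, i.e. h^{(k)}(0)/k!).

L = (-6112·x + 99328·x^3 + 8192·x^5)·Dx^2 + (-31 + 1072·x^2 + 25344·x^4 + 4096·x^6)·Dx^3 + (-6112·x + 99328·x^3 + 8192·x^5)·Dx^4 + (-31 + 1072·x^2 + 25344·x^4 + 4096·x^6)·Dx^5  (order 5).
h: a_k = 0, 0, -4, 0, 95/6, 0, -18431/180, …
ICs: h(0) = 0, h′(0) = 0, h′′(0) = -8, h′′′(0) = 0, h′′′′(0) = 380.

f: a_k = 0, -12, 0, 64, 0, -3072/5, 0, …
g: a_k = 0, 4, 0, -2/3, 0, 1/30, 0, …
L₀ := lclm(L_f,L_g); ord L₀ ≤ 2+2.
Integrate: L := L₀·Dx.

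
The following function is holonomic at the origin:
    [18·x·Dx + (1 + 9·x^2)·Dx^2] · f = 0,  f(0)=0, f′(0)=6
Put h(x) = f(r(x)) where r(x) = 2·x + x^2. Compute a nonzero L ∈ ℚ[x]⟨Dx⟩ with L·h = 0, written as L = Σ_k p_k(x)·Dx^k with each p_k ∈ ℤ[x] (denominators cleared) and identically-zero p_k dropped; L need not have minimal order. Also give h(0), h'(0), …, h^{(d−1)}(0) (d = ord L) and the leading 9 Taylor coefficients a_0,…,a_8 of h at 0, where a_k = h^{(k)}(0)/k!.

f: a_k = 0, 6, 0, -18, 0, 486/5, 0, -4374/7, 0, …
L₀ from L_f via x↦r, Dx↦r'^{-1}Dx.
L = (-1 + 72·x + 144·x^2 + 108·x^3 + 27·x^4)·Dx + (1 + x + 36·x^2 + 72·x^3 + 45·x^4 + 9·x^5)·Dx^2  (order 2).
h: a_k = 0, 12, 6, -144, -216, 15012/5, 7758, -505440/7, -276048, …
ICs: h(0) = 0, h′(0) = 12.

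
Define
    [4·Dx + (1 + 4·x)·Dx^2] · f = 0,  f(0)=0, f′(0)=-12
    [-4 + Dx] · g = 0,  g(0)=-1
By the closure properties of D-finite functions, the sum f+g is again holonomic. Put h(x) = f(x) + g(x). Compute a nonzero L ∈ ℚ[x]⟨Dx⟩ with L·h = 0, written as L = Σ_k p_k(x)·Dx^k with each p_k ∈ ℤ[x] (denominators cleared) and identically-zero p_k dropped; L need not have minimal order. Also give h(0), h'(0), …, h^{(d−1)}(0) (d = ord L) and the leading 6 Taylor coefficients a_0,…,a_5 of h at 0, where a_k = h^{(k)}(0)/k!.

L = (-24 - 32·x)·Dx + (2 - 16·x - 32·x^2)·Dx^2 + (1 + 6·x + 8·x^2)·Dx^3  (order 3).
h: a_k = -1, -16, 16, -224/3, 544/3, -9344/15, …
ICs: h(0) = -1, h′(0) = -16, h′′(0) = 32.

f: a_k = 0, -12, 24, -64, 192, -3072/5, …
g: a_k = -1, -4, -8, -32/3, -32/3, -128/15, …
L₀ := lclm(L_f,L_g); ord L₀ ≤ 2+1.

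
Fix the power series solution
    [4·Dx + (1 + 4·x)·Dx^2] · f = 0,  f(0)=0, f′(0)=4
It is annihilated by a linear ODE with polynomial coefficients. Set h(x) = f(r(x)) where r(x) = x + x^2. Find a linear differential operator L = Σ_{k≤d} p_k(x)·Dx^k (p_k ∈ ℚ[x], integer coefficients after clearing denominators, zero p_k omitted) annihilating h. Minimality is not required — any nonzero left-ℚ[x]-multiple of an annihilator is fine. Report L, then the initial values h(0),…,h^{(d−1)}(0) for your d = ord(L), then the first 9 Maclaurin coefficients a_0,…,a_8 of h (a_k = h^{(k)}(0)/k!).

f: a_k = 0, 4, -8, 64/3, -64, 1024/5, -2048/3, 16384/7, -8192, …
Substitute x→r, Dx→(1/r')Dx; clear ⇒ L₀.
L = 2·Dx + (1 + 2·x)·Dx^2  (order 2).
h: a_k = 0, 4, -4, 16/3, -8, 64/5, -64/3, 256/7, -64, …
ICs: h(0) = 0, h′(0) = 4.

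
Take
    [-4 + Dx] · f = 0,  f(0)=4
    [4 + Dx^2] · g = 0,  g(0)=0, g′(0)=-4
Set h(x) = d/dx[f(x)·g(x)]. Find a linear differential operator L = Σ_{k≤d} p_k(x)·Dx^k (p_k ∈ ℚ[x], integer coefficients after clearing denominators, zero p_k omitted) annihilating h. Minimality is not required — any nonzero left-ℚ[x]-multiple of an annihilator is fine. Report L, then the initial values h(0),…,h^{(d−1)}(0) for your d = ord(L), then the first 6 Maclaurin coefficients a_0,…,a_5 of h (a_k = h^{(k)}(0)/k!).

L = 20 - 8·Dx + Dx^2  (order 2).
h: a_k = -16, -128, -352, -512, -1312/3, -2816/15, …
ICs: h(0) = -16, h′(0) = -128.

f: a_k = 4, 16, 32, 128/3, 128/3, 512/15, …
g: a_k = 0, -4, 0, 8/3, 0, -8/15, …
Sym-product of L_f,L_g gives L₀ (≤ ord 2).
Derive L from L₀ (diff closure).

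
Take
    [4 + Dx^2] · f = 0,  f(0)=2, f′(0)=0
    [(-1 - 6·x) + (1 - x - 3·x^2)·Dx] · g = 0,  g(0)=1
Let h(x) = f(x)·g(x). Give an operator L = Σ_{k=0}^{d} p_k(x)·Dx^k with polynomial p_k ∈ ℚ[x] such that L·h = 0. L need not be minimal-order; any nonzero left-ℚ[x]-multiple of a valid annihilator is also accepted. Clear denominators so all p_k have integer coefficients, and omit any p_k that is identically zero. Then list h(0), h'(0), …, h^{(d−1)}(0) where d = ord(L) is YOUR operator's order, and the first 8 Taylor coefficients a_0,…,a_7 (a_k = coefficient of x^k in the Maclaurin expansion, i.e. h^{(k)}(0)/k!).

L = (2 + 4·x + 12·x^2) + (2 + 12·x)·Dx + (-1 + x + 3·x^2)·Dx^2  (order 2).
h: a_k = 2, 2, 4, 10, 70/3, 160/3, 5542/45, 12742/45, …
ICs: h(0) = 2, h′(0) = 2.

f: a_k = 2, 0, -4, 0, 4/3, 0, -8/45, 0, …
g: a_k = 1, 1, 4, 7, 19, 40, 97, 217, …
Product ⇒ symmetric product L₀, ord ≤ 2.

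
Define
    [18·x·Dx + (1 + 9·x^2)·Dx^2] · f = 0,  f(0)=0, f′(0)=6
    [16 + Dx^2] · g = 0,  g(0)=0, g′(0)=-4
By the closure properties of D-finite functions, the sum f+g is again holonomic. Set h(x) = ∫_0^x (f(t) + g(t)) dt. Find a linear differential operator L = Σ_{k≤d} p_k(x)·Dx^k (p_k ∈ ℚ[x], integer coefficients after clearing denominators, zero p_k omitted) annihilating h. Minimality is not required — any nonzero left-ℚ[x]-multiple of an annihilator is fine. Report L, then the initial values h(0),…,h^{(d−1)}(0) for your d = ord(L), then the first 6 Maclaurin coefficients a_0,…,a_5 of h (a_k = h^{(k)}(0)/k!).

f: a_k = 0, 6, 0, -18, 0, 486/5, …
g: a_k = 0, -4, 0, 32/3, 0, -128/15, …
h₀=f+g: left-lcm gives L₀, ord ≤ 4.
h=∫₀ˣh₀: take L = L₀·Dx.
L = (-13248·x + 181440·x^3 + 186624·x^5)·Dx^2 + (-16 + 6048·x^2 + 66096·x^4 + 93312·x^6)·Dx^3 + (-828·x + 11340·x^3 + 11664·x^5)·Dx^4 + (-1 + 378·x^2 + 4131·x^4 + 5832·x^6)·Dx^5  (order 5).
h: a_k = 0, 0, 1, 0, -11/6, 0, …
ICs: h(0) = 0, h′(0) = 0, h′′(0) = 2, h′′′(0) = 0, h′′′′(0) = -44.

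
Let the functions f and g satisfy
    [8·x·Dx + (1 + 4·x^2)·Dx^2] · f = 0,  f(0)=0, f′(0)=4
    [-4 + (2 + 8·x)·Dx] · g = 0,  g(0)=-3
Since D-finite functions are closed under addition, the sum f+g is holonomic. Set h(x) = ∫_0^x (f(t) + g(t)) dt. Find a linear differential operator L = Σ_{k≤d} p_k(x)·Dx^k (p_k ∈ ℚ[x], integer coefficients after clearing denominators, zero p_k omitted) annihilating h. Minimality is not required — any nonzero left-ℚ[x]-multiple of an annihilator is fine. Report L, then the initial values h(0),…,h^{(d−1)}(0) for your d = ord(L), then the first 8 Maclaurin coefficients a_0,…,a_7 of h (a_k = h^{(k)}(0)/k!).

f: a_k = 0, 4, 0, -16/3, 0, 64/5, 0, -256/7, …
g: a_k = -3, -6, 6, -12, 30, -84, 252, -792, …
Weyl lclm of L_f,L_g ⇒ L₀ (ord ≤ 3).
h=∫₀ˣh₀: take L = L₀·Dx.
L = (-8 - 80·x + 96·x^2 + 192·x^3)·Dx^2 + (-10 - 32·x - 64·x^2 + 384·x^3 + 672·x^4)·Dx^3 + (-1 + 24·x^2 + 48·x^3 + 112·x^4 + 192·x^5)·Dx^4  (order 4).
h: a_k = 0, -3, -1, 2, -13/3, 6, -178/15, 36, …
ICs: h(0) = 0, h′(0) = -3, h′′(0) = -2, h′′′(0) = 12.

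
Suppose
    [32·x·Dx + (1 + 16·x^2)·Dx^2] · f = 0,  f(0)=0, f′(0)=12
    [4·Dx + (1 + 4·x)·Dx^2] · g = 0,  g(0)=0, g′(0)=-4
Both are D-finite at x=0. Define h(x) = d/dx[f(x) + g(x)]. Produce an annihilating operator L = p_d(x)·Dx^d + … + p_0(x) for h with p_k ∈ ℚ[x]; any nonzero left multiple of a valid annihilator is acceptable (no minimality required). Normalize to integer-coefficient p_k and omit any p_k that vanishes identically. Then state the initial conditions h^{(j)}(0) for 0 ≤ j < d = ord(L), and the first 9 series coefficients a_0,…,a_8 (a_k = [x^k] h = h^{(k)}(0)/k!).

f: a_k = 0, 12, 0, -64, 0, 3072/5, 0, -49152/7, 0, …
g: a_k = 0, -4, 8, -64/3, 64, -1024/5, 2048/3, -16384/7, 8192, …
h₀=f+g: left-lcm gives L₀, ord ≤ 4.
Differentiate: ansatz ord ≤ ord L₀ ⇒ L.
L = (-32 - 384·x + 1536·x^2 + 2048·x^3) + (-16 - 64·x + 3072·x^3 + 4096·x^4)·Dx + (-1 + 4·x + 32·x^2 + 128·x^3 + 768·x^4 + 1024·x^5)·Dx^2  (order 2).
h: a_k = 8, 16, -256, 256, 2048, 4096, -65536, 65536, 524288, …
ICs: h(0) = 8, h′(0) = 16.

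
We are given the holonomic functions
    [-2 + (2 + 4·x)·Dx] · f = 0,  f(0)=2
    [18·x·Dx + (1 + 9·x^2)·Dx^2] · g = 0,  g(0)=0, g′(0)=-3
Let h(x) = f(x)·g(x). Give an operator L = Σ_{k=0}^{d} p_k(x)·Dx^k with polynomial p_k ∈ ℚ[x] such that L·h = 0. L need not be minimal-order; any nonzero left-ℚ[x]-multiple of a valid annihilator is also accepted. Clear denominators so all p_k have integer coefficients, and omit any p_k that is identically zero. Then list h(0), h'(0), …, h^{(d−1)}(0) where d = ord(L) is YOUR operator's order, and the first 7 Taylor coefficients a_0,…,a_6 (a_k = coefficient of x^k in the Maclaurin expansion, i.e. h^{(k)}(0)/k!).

f: a_k = 2, 2, -1, 1, -5/4, 7/4, -21/8, …
g: a_k = 0, -3, 0, 9, 0, -243/5, 0, …
h₀=f·g: eliminate ⇒ L₀, order ≤ 1·2.
L = (3 - 18·x - 9·x^2) + (-2 + 14·x + 54·x^2 + 36·x^3)·Dx + (1 + 4·x + 13·x^2 + 36·x^3 + 36·x^4)·Dx^2  (order 2).
h: a_k = 0, -6, -6, 21, 15, -2049/20, -1869/20, …
ICs: h(0) = 0, h′(0) = -6.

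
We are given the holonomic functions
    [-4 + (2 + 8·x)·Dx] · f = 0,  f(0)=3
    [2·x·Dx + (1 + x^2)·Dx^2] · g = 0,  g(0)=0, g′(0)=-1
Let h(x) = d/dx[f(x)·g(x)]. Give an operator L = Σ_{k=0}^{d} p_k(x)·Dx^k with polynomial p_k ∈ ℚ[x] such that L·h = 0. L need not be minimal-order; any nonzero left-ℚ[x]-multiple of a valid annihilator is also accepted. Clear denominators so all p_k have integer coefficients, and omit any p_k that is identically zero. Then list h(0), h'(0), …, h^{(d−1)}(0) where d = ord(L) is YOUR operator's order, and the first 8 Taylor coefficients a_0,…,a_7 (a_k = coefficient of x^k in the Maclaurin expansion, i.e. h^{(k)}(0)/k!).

f: a_k = 3, 6, -6, 12, -30, 84, -252, 792, …
g: a_k = 0, -1, 0, 1/3, 0, -1/5, 0, 1/7, …
L₀ := L_f ⊗_s L_g (sym. prod.), ord ≤ 2.
h=h₀': d/dx-closure on L₀ ⇒ L.
L = (-10 + 40·x + 98·x^2 - 24·x^3 - 12·x^4) + (13 + 66·x + 117·x^2 + 226·x^3 - 84·x^4 - 48·x^5)·Dx + (3 + 23·x + 42·x^2 - x^3 + 23·x^4 - 24·x^5 - 16·x^6)·Dx^2  (order 2).
h: a_k = -3, -12, 21, -40, 137, -2436/5, 8527/5, -214352/35, …
ICs: h(0) = -3, h′(0) = -12.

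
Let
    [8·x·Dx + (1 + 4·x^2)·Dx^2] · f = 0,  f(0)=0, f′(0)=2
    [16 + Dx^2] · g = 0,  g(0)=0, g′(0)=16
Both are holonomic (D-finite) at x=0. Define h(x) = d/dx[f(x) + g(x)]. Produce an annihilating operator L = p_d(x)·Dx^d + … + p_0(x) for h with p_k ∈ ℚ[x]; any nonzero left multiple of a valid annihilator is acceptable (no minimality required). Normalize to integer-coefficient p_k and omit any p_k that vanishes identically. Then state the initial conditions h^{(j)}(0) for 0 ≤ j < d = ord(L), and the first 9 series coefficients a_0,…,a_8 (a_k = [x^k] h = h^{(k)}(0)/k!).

f: a_k = 0, 2, 0, -8/3, 0, 32/5, 0, -128/7, 0, …
g: a_k = 0, 16, 0, -128/3, 0, 512/15, 0, -4096/315, 0, …
Weyl lclm of L_f,L_g ⇒ L₀ (ord ≤ 4).
h₀' ⇒ L via d/dx closure of L₀.
L = (-512·x + 5120·x^3 + 4096·x^5) + (16 + 512·x^2 + 2304·x^4 + 2048·x^6)·Dx + (-32·x + 320·x^3 + 256·x^5)·Dx^2 + (1 + 32·x^2 + 144·x^4 + 128·x^6)·Dx^3  (order 3).
h: a_k = 18, 0, -136, 0, 608/3, 0, -9856/45, 0, 169472/315, …
ICs: h(0) = 18, h′(0) = 0, h′′(0) = -272.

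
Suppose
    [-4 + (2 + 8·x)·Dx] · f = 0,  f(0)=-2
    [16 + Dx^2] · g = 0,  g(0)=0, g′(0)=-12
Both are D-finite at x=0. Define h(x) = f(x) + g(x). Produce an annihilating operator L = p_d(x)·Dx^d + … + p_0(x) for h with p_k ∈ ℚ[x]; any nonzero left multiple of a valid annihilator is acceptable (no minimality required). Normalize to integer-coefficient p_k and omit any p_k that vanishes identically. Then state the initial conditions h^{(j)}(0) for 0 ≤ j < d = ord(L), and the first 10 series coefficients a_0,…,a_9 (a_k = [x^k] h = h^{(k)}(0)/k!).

L = (-224 - 1024·x - 2048·x^2) + (48 + 704·x + 3072·x^2 + 4096·x^3)·Dx + (-14 - 64·x - 128·x^2)·Dx^2 + (3 + 44·x + 192·x^2 + 256·x^3)·Dx^3  (order 3).
h: a_k = -2, -16, 4, 24, 20, -408/5, 168, -54416/105, 1716, -5407448/945, …
ICs: h(0) = -2, h′(0) = -16, h′′(0) = 8.

f: a_k = -2, -4, 4, -8, 20, -56, 168, -528, 1716, -5720, …
g: a_k = 0, -12, 0, 32, 0, -128/5, 0, 1024/105, 0, -2048/945, …
Sum ⇒ L₀ = lclm(L_f,L_g) in ℚ(x)⟨Dx⟩.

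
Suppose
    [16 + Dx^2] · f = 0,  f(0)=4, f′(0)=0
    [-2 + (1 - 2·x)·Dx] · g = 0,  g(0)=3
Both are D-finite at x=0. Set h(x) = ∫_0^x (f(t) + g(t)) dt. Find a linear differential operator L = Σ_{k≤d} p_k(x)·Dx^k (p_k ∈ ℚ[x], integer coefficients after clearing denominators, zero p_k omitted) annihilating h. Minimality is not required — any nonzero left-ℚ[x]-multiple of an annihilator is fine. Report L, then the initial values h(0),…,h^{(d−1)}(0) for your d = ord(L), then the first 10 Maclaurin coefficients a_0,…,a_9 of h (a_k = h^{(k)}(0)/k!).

f: a_k = 4, 0, -32, 0, 128/3, 0, -1024/45, 0, 2048/315, 0, …
g: a_k = 3, 6, 12, 24, 48, 96, 192, 384, 768, 1536, …
h₀=f+g: left-lcm gives L₀, ord ≤ 3.
Integrate: L := L₀·Dx.
L = (-160 + 256·x - 256·x^2)·Dx + (48 - 224·x + 384·x^2 - 256·x^3)·Dx^2 + (-10 + 16·x - 16·x^2)·Dx^3 + (3 - 14·x + 24·x^2 - 16·x^3)·Dx^4  (order 4).
h: a_k = 0, 7, 3, -20/3, 6, 272/15, 16, 1088/45, 48, 243968/2835, …
ICs: h(0) = 0, h′(0) = 7, h′′(0) = 6, h′′′(0) = -40.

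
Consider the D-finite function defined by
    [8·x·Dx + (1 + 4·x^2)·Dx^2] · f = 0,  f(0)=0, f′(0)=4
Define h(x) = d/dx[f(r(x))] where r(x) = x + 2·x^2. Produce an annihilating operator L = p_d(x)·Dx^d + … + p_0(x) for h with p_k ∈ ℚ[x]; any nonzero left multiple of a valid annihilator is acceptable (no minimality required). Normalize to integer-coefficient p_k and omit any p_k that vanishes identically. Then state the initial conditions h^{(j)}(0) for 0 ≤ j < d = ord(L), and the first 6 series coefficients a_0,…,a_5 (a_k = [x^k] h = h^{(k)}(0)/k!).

f: a_k = 0, 4, 0, -16/3, 0, 64/5, …
L₀ from L_f via x↦r, Dx↦r'^{-1}Dx.
h=h₀': d/dx-closure on L₀ ⇒ L.
L = (-4 + 8·x + 64·x^2 + 192·x^3 + 192·x^4) + (1 + 4·x + 4·x^2 + 32·x^3 + 80·x^4 + 64·x^5)·Dx  (order 1).
h: a_k = 4, 16, -16, -128, -256, 512, …
ICs: h(0) = 4.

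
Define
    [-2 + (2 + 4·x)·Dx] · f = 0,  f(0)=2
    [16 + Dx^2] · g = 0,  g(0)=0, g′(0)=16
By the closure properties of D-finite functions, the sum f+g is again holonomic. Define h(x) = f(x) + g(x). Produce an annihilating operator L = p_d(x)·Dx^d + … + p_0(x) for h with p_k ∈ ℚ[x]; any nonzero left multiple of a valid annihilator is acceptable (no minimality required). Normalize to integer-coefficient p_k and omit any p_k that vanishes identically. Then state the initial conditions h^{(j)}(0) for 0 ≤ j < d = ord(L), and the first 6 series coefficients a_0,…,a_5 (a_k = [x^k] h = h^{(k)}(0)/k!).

f: a_k = 2, 2, -1, 1, -5/4, 7/4, …
g: a_k = 0, 16, 0, -128/3, 0, 512/15, …
h₀=f+g: left-lcm gives L₀, ord ≤ 3.
L = (-304 - 1024·x - 1024·x^2) + (240 + 1504·x + 3072·x^2 + 2048·x^3)·Dx + (-19 - 64·x - 64·x^2)·Dx^2 + (15 + 94·x + 192·x^2 + 128·x^3)·Dx^3  (order 3).
h: a_k = 2, 18, -1, -125/3, -5/4, 2153/60, …
ICs: h(0) = 2, h′(0) = 18, h′′(0) = -2.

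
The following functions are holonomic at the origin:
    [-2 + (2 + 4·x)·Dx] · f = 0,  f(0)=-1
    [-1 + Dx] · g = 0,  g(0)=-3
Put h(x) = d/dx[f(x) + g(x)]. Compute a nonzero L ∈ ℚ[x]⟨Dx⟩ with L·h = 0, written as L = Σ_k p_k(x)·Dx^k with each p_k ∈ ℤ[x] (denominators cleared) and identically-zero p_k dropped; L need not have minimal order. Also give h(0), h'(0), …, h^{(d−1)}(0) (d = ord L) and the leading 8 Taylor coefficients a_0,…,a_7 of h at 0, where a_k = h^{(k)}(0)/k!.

L = (-2 - x) + (1 - 2·x - 2·x^2)·Dx + (1 + 3·x + 2·x^2)·Dx^2  (order 2).
h: a_k = -4, -2, -3, 2, -9/2, 157/20, -1733/120, 11261/420, …
ICs: h(0) = -4, h′(0) = -2.

f: a_k = -1, -1, 1/2, -1/2, 5/8, -7/8, 21/16, -33/16, …
g: a_k = -3, -3, -3/2, -1/2, -1/8, -1/40, -1/240, -1/1680, …
Sum ⇒ L₀ = lclm(L_f,L_g) in ℚ(x)⟨Dx⟩.
h=h₀': d/dx-closure on L₀ ⇒ L.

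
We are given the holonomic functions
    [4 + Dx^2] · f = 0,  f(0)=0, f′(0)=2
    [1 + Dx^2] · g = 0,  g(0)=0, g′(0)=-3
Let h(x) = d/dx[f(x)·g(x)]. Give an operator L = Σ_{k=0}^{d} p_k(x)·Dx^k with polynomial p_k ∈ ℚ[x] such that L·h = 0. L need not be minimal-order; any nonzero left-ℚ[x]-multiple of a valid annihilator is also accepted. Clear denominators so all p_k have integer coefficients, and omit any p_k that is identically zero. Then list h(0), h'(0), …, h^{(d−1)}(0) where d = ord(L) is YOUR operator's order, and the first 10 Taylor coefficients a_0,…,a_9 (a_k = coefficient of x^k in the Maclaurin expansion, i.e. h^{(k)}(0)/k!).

f: a_k = 0, 2, 0, -4/3, 0, 4/15, 0, -8/315, 0, 4/2835, …
g: a_k = 0, -3, 0, 1/2, 0, -1/40, 0, 1/1680, 0, -1/120960, …
h₀=f·g: eliminate ⇒ L₀, order ≤ 2·2.
h=h₀': d/dx-closure on L₀ ⇒ L.
L = 9 + 10·Dx^2 + Dx^4  (order 4).
h: a_k = 0, -12, 0, 20, 0, -91/10, 0, 41/21, 0, -7381/30240, …
ICs: h(0) = 0, h′(0) = -12, h′′(0) = 0, h′′′(0) = 120.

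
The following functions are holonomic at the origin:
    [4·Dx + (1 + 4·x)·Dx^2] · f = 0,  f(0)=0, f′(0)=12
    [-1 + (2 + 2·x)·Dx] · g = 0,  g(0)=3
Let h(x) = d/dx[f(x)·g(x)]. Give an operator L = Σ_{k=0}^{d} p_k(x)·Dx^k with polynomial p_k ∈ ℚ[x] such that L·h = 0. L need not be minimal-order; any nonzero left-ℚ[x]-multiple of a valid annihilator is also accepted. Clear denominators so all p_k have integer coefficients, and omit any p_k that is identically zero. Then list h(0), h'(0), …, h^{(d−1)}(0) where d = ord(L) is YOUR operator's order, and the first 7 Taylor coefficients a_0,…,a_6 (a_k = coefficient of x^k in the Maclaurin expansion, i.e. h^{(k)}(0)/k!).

f: a_k = 0, 12, -24, 64, -192, 3072/5, -2048, …
g: a_k = 3, 3/2, -3/8, 3/16, -15/128, 21/256, -63/1024, …
L₀ := L_f ⊗_s L_g (sym. prod.), ord ≤ 2.
h=h₀': d/dx-closure on L₀ ⇒ L.
L = (-83 - 40·x + 16·x^2) + (-196 - 372·x - 48·x^2 + 128·x^3)·Dx + (-20 - 104·x - 84·x^2 + 64·x^3 + 64·x^4)·Dx^2  (order 2).
h: a_k = 36, -108, 909/2, -1875, 244047/32, -4929219/160, 158740161/1280, …
ICs: h(0) = 36, h′(0) = -108.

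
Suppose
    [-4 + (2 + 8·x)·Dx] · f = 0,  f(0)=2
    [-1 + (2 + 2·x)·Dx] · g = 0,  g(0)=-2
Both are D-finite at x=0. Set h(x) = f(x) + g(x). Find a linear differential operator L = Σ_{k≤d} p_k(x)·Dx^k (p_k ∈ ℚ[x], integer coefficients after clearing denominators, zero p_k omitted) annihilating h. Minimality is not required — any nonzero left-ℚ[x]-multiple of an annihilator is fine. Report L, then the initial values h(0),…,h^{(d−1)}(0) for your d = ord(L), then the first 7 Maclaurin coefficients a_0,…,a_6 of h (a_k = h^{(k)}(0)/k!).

L = -2 + (5 + 8·x)·Dx + (2 + 10·x + 8·x^2)·Dx^2  (order 2).
h: a_k = 0, 3, -15/4, 63/8, -1275/64, 7161/128, -85995/512, …
ICs: h(0) = 0, h′(0) = 3.

f: a_k = 2, 4, -4, 8, -20, 56, -168, …
g: a_k = -2, -1, 1/4, -1/8, 5/64, -7/128, 21/512, …
f+g: L₀ = lclm(L_f,L_g), ord ≤ 1+1.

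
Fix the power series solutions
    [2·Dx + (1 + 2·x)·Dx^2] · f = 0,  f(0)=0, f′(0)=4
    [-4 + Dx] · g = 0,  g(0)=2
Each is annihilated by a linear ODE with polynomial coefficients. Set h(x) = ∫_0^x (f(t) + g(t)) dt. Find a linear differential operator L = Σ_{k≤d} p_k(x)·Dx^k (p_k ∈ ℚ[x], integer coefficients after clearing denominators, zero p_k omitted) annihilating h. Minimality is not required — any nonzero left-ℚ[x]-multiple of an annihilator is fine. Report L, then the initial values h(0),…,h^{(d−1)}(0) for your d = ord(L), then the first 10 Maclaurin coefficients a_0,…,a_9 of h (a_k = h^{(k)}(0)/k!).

L = (-32 - 32·x)·Dx^2 + (-4 - 32·x - 32·x^2)·Dx^3 + (3 + 10·x + 8·x^2)·Dx^4  (order 4).
h: a_k = 0, 2, 6, 4, 20/3, 8/3, 224/45, -64/45, 1696/315, -19136/2835, …
ICs: h(0) = 0, h′(0) = 2, h′′(0) = 12, h′′′(0) = 24.

f: a_k = 0, 4, -4, 16/3, -8, 64/5, -64/3, 256/7, -64, 1024/9, …
g: a_k = 2, 8, 16, 64/3, 64/3, 256/15, 512/45, 2048/315, 1024/315, 4096/2835, …
Weyl lclm of L_f,L_g ⇒ L₀ (ord ≤ 3).
h=∫h₀ ⇒ L = L₀·Dx.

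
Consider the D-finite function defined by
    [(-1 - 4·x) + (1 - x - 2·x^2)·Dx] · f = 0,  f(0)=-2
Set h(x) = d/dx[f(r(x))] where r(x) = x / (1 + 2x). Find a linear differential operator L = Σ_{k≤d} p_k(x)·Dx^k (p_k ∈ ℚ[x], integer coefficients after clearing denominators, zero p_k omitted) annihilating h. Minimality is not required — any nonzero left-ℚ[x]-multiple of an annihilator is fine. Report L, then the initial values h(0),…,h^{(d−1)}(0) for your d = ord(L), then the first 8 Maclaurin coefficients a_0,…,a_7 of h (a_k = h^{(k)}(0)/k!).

f: a_k = -2, -2, -6, -10, -22, -42, -86, -170, …
Change of var in L_f (x↦r) gives L₀.
Differentiate: ansatz ord ≤ ord L₀ ⇒ L.
L = 2 + (-1 - 11·x - 36·x^2 - 36·x^3)·Dx  (order 1).
h: a_k = -2, -4, 18, -72, 270, -972, 3402, -11664, …
ICs: h(0) = -2.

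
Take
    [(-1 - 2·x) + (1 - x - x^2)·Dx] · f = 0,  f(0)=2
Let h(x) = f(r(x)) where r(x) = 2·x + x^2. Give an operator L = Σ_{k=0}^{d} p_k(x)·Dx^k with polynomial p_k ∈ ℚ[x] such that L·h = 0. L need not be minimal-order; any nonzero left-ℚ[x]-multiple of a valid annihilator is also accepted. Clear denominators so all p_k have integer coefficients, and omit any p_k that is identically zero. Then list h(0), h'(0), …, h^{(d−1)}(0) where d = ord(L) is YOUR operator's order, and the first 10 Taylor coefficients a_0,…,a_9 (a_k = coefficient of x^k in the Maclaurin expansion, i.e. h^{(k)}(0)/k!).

L = (2 + 10·x + 12·x^2 + 4·x^3) + (-1 + 2·x + 5·x^2 + 4·x^3 + x^4)·Dx  (order 1).
h: a_k = 2, 4, 18, 64, 236, 868, 3190, 11728, 43114, 158496, …
ICs: h(0) = 2.

f: a_k = 2, 2, 4, 6, 10, 16, 26, 42, 68, 110, …
h₀=f(r): pull back L_f along r ⇒ L₀.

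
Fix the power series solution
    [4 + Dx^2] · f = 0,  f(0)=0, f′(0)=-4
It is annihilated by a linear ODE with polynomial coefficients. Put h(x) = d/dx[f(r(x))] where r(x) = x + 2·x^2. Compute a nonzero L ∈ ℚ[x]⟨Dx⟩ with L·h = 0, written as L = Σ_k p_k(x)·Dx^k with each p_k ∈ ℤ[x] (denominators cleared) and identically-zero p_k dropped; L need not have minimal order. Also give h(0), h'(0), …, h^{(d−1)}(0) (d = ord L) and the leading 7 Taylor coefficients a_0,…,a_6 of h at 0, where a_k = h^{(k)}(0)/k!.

f: a_k = 0, -4, 0, 8/3, 0, -8/15, 0, …
L₀ from L_f via x↦r, Dx↦r'^{-1}Dx.
h₀' ⇒ L via d/dx closure of L₀.
L = (52 + 64·x + 384·x^2 + 1024·x^3 + 1024·x^4) + (-12 - 48·x)·Dx + (1 + 8·x + 16·x^2)·Dx^2  (order 2).
h: a_k = -4, -16, 8, 64, 472/3, 96, -6704/45, …
ICs: h(0) = -4, h′(0) = -16.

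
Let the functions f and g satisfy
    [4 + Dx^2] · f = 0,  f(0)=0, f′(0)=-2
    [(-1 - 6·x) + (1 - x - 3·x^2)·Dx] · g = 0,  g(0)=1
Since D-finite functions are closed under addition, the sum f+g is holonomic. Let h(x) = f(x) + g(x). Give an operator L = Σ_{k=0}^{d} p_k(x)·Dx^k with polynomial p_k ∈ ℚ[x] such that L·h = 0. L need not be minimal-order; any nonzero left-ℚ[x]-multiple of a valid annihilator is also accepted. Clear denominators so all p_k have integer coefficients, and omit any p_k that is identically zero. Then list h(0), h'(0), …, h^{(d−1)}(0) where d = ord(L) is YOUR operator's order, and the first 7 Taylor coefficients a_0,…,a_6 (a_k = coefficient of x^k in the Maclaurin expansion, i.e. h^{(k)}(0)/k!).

L = (-92 - 608·x - 512·x^2 - 1104·x^3 - 360·x^4 - 432·x^5) + (24 - 4·x - 24·x^2 - 80·x^3 - 180·x^4 - 216·x^5 - 216·x^6)·Dx + (-23 - 152·x - 128·x^2 - 276·x^3 - 90·x^4 - 108·x^5)·Dx^2 + (6 - x - 6·x^2 - 20·x^3 - 45·x^4 - 54·x^5 - 54·x^6)·Dx^3  (order 3).
h: a_k = 1, -1, 4, 25/3, 19, 596/15, 97, …
ICs: h(0) = 1, h′(0) = -1, h′′(0) = 8.

f: a_k = 0, -2, 0, 4/3, 0, -4/15, 0, …
g: a_k = 1, 1, 4, 7, 19, 40, 97, …
Sum ⇒ L₀ = lclm(L_f,L_g) in ℚ(x)⟨Dx⟩.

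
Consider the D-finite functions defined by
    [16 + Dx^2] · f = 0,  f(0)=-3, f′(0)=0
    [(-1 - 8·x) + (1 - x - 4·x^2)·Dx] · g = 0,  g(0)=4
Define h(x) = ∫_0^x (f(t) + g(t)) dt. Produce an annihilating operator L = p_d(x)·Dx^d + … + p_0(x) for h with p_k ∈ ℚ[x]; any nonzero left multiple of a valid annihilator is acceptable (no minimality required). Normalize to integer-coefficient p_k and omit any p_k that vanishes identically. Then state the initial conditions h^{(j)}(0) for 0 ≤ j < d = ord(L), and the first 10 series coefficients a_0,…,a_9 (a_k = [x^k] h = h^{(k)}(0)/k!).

L = (-560 - 4608·x - 1664·x^2 - 6144·x^3 - 10240·x^4 - 16384·x^5)·Dx + (208 - 272·x - 896·x^2 + 1408·x^3 + 1536·x^4 - 6144·x^5 - 8192·x^6)·Dx^2 + (-35 - 288·x - 104·x^2 - 384·x^3 - 640·x^4 - 1024·x^5)·Dx^3 + (13 - 17·x - 56·x^2 + 88·x^3 + 96·x^4 - 384·x^5 - 512·x^6)·Dx^4  (order 4).
h: a_k = 0, 1, 2, 44/3, 9, 84/5, 130/3, 1588/15, 441/2, 488788/945, …
ICs: h(0) = 0, h′(0) = 1, h′′(0) = 4, h′′′(0) = 88.

f: a_k = -3, 0, 24, 0, -32, 0, 256/15, 0, -512/105, 0, …
g: a_k = 4, 4, 20, 36, 116, 260, 724, 1764, 4660, 11716, …
L₀ := lclm(L_f,L_g); ord L₀ ≤ 2+1.
h=∫h₀ ⇒ L = L₀·Dx.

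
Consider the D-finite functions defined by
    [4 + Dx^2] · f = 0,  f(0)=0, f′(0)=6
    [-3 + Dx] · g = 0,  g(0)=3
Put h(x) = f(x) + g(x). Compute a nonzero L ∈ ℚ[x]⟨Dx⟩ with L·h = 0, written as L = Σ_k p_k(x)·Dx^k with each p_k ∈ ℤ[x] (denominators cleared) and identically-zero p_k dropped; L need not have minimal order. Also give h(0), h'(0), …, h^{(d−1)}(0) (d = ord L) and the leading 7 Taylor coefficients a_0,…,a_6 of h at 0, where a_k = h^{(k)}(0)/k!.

f: a_k = 0, 6, 0, -4, 0, 4/5, 0, …
g: a_k = 3, 9, 27/2, 27/2, 81/8, 243/40, 243/80, …
Weyl lclm of L_f,L_g ⇒ L₀ (ord ≤ 3).
L = -12 + 4·Dx - 3·Dx^2 + Dx^3  (order 3).
h: a_k = 3, 15, 27/2, 19/2, 81/8, 55/8, 243/80, …
ICs: h(0) = 3, h′(0) = 15, h′′(0) = 27.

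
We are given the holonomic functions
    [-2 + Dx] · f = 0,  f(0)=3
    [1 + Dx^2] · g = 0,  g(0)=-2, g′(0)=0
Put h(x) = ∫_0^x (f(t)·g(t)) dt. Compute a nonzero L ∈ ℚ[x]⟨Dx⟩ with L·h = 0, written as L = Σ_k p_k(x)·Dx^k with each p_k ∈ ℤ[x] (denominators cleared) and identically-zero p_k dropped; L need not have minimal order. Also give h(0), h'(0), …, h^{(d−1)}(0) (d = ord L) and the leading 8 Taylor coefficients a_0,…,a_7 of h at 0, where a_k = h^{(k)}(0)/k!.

f: a_k = 3, 6, 6, 4, 2, 4/5, 4/15, 8/105, …
g: a_k = -2, 0, 1, 0, -1/12, 0, 1/360, 0, …
L₀ := L_f ⊗_s L_g (sym. prod.), ord ≤ 2.
∫: right-multiply L₀ by Dx.
L = 5·Dx - 4·Dx^2 + Dx^3  (order 3).
h: a_k = 0, -6, -6, -3, -1/2, 7/20, 19/60, 39/280, …
ICs: h(0) = 0, h′(0) = -6, h′′(0) = -12.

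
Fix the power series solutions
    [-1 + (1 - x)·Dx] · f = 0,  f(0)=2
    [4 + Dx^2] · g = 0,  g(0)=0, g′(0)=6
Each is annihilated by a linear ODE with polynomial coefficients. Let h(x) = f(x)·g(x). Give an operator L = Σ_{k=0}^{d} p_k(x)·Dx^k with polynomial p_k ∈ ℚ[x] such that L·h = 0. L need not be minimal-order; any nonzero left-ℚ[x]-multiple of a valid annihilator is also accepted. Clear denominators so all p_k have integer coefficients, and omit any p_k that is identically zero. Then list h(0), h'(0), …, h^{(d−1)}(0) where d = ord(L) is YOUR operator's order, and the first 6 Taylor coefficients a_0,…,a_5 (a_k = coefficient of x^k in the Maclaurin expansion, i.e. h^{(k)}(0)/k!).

f: a_k = 2, 2, 2, 2, 2, 2, …
g: a_k = 0, 6, 0, -4, 0, 4/5, …
Product ⇒ symmetric product L₀, ord ≤ 2.
L = (-4 + 4·x) + 2·Dx + (-1 + x)·Dx^2  (order 2).
h: a_k = 0, 12, 12, 4, 4, 28/5, …
ICs: h(0) = 0, h′(0) = 12.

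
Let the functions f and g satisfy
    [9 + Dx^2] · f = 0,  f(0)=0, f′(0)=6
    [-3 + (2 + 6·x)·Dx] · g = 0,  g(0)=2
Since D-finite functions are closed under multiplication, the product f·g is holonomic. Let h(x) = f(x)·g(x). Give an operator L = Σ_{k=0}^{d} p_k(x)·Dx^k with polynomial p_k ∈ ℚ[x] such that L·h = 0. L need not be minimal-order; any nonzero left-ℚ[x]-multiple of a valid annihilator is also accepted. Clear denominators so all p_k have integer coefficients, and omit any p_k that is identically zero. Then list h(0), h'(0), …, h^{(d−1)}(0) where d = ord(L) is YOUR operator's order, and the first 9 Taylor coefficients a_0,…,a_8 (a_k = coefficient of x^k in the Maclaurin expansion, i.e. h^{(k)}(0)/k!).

L = (63 + 216·x + 324·x^2) + (-12 - 36·x)·Dx + (4 + 24·x + 36·x^2)·Dx^2  (order 2).
h: a_k = 0, 12, 18, -63/2, -27/4, -1539/160, 19683/320, -238869/1792, 5632983/17920, …
ICs: h(0) = 0, h′(0) = 12.

f: a_k = 0, 6, 0, -9, 0, 81/20, 0, -243/280, 0, …
g: a_k = 2, 3, -9/4, 27/8, -405/64, 1701/128, -15309/512, 72171/1024, -2814669/16384, …
Sym-product of L_f,L_g gives L₀ (≤ ord 2).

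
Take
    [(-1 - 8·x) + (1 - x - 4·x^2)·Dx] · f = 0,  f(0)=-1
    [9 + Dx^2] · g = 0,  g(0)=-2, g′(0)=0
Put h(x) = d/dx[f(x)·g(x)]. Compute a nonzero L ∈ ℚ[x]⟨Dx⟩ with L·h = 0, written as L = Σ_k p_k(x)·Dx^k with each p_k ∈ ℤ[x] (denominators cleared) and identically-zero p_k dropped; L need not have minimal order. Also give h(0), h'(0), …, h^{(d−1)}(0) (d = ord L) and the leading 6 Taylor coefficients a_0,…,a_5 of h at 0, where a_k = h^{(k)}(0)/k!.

L = (-33 - 162·x - 567·x^2 + 648·x^3 + 1296·x^4) + (6 + 66·x + 216·x^2 + 576·x^3)·Dx + (1 - 10·x - 31·x^2 + 72·x^3 + 144·x^4)·Dx^2  (order 2).
h: a_k = 2, 2, 27, 79, 1115/4, 15927/20, …
ICs: h(0) = 2, h′(0) = 2.

f: a_k = -1, -1, -5, -9, -29, -65, …
g: a_k = -2, 0, 9, 0, -27/4, 0, …
L₀ := L_f ⊗_s L_g (sym. prod.), ord ≤ 2.
h=h₀': d/dx-closure on L₀ ⇒ L.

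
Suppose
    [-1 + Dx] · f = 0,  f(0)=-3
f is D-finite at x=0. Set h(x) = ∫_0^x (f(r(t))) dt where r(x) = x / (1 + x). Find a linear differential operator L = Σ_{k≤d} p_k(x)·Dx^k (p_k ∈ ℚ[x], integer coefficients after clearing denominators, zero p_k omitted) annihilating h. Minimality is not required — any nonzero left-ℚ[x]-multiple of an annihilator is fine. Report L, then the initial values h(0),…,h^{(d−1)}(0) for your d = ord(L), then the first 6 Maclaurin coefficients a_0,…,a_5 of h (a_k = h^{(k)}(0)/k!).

f: a_k = -3, -3, -3/2, -1/2, -1/8, -1/40, …
f∘r: x↦r, Dx↦Dx/r' in L_f ⇒ L₀.
h=∫h₀ ⇒ L = L₀·Dx.
L = -Dx + (1 + 2·x + x^2)·Dx^2  (order 2).
h: a_k = 0, -3, -3/2, 1/2, -1/8, -1/40, …
ICs: h(0) = 0, h′(0) = -3.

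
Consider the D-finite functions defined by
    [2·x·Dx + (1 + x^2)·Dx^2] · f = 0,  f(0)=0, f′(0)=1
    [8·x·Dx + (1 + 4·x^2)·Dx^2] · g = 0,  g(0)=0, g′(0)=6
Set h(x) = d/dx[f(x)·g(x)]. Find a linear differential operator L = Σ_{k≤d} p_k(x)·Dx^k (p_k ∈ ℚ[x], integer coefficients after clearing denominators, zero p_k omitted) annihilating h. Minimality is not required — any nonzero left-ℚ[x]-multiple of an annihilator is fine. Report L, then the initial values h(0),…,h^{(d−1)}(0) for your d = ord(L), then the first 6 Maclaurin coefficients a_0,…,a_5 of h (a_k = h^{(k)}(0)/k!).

L = (-96·x - 800·x^3 - 1024·x^5 + 640·x^7 + 1536·x^9) + (-20 - 412·x^2 - 1440·x^4 - 896·x^6 + 2240·x^8 + 2304·x^10)·Dx + (-40·x - 280·x^3 - 480·x^5 + 272·x^7 + 1280·x^9 + 768·x^11)·Dx^2 + (-1 - 10·x^2 - 29·x^4 + 116·x^8 + 160·x^10 + 64·x^12)·Dx^3  (order 3).
h: a_k = 0, 12, 0, -40, 0, 692/5, …
ICs: h(0) = 0, h′(0) = 12, h′′(0) = 0.

f: a_k = 0, 1, 0, -1/3, 0, 1/5, …
g: a_k = 0, 6, 0, -8, 0, 96/5, …
h₀=f·g: eliminate ⇒ L₀, order ≤ 2·2.
h₀' ⇒ L via d/dx closure of L₀.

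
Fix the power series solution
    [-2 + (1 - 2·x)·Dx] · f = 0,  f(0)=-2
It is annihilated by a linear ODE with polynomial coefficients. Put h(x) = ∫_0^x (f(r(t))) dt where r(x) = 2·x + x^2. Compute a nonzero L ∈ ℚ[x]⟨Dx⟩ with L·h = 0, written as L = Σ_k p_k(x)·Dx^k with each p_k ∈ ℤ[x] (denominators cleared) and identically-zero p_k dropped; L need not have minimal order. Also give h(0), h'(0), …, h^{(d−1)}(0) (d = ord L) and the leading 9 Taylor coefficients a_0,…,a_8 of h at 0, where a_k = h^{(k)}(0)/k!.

f: a_k = -2, -4, -8, -16, -32, -64, -128, -256, -512, …
Substitute x→r, Dx→(1/r')Dx; clear ⇒ L₀.
h=∫₀ˣh₀: take L = L₀·Dx.
L = (4 + 4·x)·Dx + (-1 + 4·x + 2·x^2)·Dx^2  (order 2).
h: a_k = 0, -2, -4, -12, -40, -712/5, -528, -14096/7, -7840, …
ICs: h(0) = 0, h′(0) = -2.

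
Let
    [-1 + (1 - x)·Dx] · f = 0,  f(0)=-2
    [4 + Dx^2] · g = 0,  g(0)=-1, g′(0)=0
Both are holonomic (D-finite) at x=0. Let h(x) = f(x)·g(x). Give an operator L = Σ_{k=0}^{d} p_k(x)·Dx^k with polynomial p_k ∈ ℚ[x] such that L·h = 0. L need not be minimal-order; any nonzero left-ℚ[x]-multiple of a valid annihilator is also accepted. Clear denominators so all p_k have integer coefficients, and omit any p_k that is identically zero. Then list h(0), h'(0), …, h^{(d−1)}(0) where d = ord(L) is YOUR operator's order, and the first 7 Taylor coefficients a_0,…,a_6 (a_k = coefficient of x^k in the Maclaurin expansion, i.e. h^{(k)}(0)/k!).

L = (-4 + 4·x) + 2·Dx + (-1 + x)·Dx^2  (order 2).
h: a_k = 2, 2, -2, -2, -2/3, -2/3, -38/45, …
ICs: h(0) = 2, h′(0) = 2.

f: a_k = -2, -2, -2, -2, -2, -2, -2, …
g: a_k = -1, 0, 2, 0, -2/3, 0, 4/45, …
Sym-product of L_f,L_g gives L₀ (≤ ord 2).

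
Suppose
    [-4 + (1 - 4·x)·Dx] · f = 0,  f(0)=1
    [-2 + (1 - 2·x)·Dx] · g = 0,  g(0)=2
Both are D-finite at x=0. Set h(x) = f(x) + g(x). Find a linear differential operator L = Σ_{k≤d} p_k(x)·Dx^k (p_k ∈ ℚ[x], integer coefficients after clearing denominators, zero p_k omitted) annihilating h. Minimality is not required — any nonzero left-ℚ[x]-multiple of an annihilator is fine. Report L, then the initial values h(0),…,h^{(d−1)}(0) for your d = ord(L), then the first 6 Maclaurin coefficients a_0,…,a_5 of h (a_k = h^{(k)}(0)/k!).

L = -16 + (12 - 32·x)·Dx + (-1 + 6·x - 8·x^2)·Dx^2  (order 2).
h: a_k = 3, 8, 24, 80, 288, 1088, …
ICs: h(0) = 3, h′(0) = 8.

f: a_k = 1, 4, 16, 64, 256, 1024, …
g: a_k = 2, 4, 8, 16, 32, 64, …
f+g: L₀ = lclm(L_f,L_g), ord ≤ 1+1.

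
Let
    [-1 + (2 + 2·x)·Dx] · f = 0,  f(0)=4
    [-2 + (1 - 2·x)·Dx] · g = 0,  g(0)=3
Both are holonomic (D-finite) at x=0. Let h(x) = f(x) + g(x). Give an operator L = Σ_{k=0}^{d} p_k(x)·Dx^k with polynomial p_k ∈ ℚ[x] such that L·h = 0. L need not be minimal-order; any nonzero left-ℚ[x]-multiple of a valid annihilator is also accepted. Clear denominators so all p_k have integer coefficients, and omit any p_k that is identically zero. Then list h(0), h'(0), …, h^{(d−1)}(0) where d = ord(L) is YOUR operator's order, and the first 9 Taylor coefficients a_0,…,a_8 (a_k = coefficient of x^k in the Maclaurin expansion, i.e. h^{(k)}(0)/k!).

L = (6 + 4·x) + (-11 - 20·x - 12·x^2)·Dx + (2 + 2·x - 8·x^2 - 8·x^3)·Dx^2  (order 2).
h: a_k = 7, 8, 23/2, 97/4, 1531/32, 6151/64, 49131/256, 196641/512, 6291027/8192, …
ICs: h(0) = 7, h′(0) = 8.

f: a_k = 4, 2, -1/2, 1/4, -5/32, 7/64, -21/256, 33/512, -429/8192, …
g: a_k = 3, 6, 12, 24, 48, 96, 192, 384, 768, …
f+g: L₀ = lclm(L_f,L_g), ord ≤ 1+1.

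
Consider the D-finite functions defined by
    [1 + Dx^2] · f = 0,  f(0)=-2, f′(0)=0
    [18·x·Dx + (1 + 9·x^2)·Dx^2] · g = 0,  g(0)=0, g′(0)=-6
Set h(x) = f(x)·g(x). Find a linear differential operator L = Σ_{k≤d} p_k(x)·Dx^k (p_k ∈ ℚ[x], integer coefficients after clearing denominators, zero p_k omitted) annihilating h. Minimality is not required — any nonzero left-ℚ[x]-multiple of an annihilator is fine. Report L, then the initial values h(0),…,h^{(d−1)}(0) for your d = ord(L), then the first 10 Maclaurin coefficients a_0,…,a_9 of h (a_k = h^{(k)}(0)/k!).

f: a_k = -2, 0, 1, 0, -1/12, 0, 1/360, 0, -1/20160, 0, …
g: a_k = 0, -6, 0, 18, 0, -486/5, 0, 4374/7, 0, -4374, …
L₀ := L_f ⊗_s L_g (sym. prod.), ord ≤ 4.
L = (370 + 9594·x^2 + 4131·x^4 + 2916·x^6 + 6561·x^8) + (684·x + 6804·x^3 + 8748·x^5 + 26244·x^7)·Dx + (380 + 9792·x^2 + 5346·x^4 + 5832·x^6 + 13122·x^8)·Dx^2 + (684·x + 6804·x^3 + 8748·x^5 + 26244·x^7)·Dx^3 + (10 + 198·x^2 + 1215·x^4 + 2916·x^6 + 6561·x^8)·Dx^4  (order 4).
h: a_k = 0, 12, 0, -42, 0, 2129/10, 0, -566341/420, 0, 6304037/672, …
ICs: h(0) = 0, h′(0) = 12, h′′(0) = 0, h′′′(0) = -252.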